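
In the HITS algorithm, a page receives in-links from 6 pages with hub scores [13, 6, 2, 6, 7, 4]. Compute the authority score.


Authority = sum of hub scores of in-linkers
In-link 1: hub score = 13
In-link 2: hub score = 6
In-link 3: hub score = 2
In-link 4: hub score = 6
In-link 5: hub score = 7
In-link 6: hub score = 4
Authority = 13 + 6 + 2 + 6 + 7 + 4 = 38

38


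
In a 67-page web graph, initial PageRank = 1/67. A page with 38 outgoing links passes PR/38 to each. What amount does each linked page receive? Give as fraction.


Initial PR = 1/67 = 1/67
Outlinks = 38
Contribution per link = PR / outlinks
= 1/67 / 38
= 1/2546

1/2546


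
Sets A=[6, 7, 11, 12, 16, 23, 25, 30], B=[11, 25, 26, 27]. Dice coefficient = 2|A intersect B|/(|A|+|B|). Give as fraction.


A intersect B = [11, 25]
|A intersect B| = 2
|A| = 8, |B| = 4
Dice = 2*2 / (8+4)
= 4 / 12 = 1/3

1/3


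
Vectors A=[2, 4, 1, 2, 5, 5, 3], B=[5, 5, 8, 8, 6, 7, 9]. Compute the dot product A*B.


Dot product = sum of element-wise products
A[0]*B[0] = 2*5 = 10
A[1]*B[1] = 4*5 = 20
A[2]*B[2] = 1*8 = 8
A[3]*B[3] = 2*8 = 16
A[4]*B[4] = 5*6 = 30
A[5]*B[5] = 5*7 = 35
A[6]*B[6] = 3*9 = 27
Sum = 10 + 20 + 8 + 16 + 30 + 35 + 27 = 146

146


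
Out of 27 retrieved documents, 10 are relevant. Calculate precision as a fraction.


Precision = relevant_retrieved / total_retrieved
= 10 / 27
= 10 / (10 + 17)
= 10/27

10/27


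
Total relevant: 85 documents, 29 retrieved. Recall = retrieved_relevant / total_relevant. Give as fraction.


Recall = retrieved_relevant / total_relevant
= 29 / 85
= 29 / (29 + 56)
= 29/85

29/85


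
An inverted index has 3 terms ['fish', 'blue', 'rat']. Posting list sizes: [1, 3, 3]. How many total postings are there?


Summing posting list sizes:
'fish': 1 postings
'blue': 3 postings
'rat': 3 postings
Total = 1 + 3 + 3 = 7

7


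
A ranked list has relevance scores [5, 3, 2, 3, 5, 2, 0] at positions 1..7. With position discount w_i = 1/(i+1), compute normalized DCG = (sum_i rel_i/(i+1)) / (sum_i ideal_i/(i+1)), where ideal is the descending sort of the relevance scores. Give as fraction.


Position discount weights w_i = 1/(i+1) for i=1..7:
Weights = [1/2, 1/3, 1/4, 1/5, 1/6, 1/7, 1/8]
Actual relevance: [5, 3, 2, 3, 5, 2, 0]
DCG = 5/2 + 3/3 + 2/4 + 3/5 + 5/6 + 2/7 + 0/8 = 1201/210
Ideal relevance (sorted desc): [5, 5, 3, 3, 2, 2, 0]
Ideal DCG = 5/2 + 5/3 + 3/4 + 3/5 + 2/6 + 2/7 + 0/8 = 859/140
nDCG = DCG / ideal_DCG = 1201/210 / 859/140 = 2402/2577

2402/2577


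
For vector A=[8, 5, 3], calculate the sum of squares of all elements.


|A|^2 = sum of squared components
A[0]^2 = 8^2 = 64
A[1]^2 = 5^2 = 25
A[2]^2 = 3^2 = 9
Sum = 64 + 25 + 9 = 98

98


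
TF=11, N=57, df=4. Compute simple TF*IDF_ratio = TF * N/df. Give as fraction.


TF * (N/df)
= 11 * (57/4)
= 11 * 57/4
= 627/4

627/4


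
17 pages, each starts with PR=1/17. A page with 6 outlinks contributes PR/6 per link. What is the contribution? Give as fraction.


Initial PR = 1/17 = 1/17
Outlinks = 6
Contribution per link = PR / outlinks
= 1/17 / 6
= 1/102

1/102


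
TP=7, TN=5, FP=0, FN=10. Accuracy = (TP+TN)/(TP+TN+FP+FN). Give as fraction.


Accuracy = (TP + TN) / (TP + TN + FP + FN)
TP + TN = 7 + 5 = 12
Total = 7 + 5 + 0 + 10 = 22
Accuracy = 12 / 22 = 6/11

6/11


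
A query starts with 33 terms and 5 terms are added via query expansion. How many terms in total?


Original terms: 33
Expansion terms: 5
Total = 33 + 5 = 38

38


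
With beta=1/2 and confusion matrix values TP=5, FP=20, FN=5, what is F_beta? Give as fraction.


P = TP/(TP+FP) = 5/25 = 1/5
R = TP/(TP+FN) = 5/10 = 1/2
beta^2 = 1/2^2 = 1/4
(1 + beta^2) = 5/4
Numerator = (1+beta^2)*P*R = 1/8
Denominator = beta^2*P + R = 1/20 + 1/2 = 11/20
F_beta = 5/22

5/22


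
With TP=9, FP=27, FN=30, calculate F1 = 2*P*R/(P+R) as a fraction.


F1 = 2 * P * R / (P + R)
P = TP/(TP+FP) = 9/36 = 1/4
R = TP/(TP+FN) = 9/39 = 3/13
2 * P * R = 2 * 1/4 * 3/13 = 3/26
P + R = 1/4 + 3/13 = 25/52
F1 = 3/26 / 25/52 = 6/25

6/25


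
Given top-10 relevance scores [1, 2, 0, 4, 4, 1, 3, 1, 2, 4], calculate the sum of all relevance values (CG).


Cumulative Gain = sum of relevance scores
Position 1: rel=1, running sum=1
Position 2: rel=2, running sum=3
Position 3: rel=0, running sum=3
Position 4: rel=4, running sum=7
Position 5: rel=4, running sum=11
Position 6: rel=1, running sum=12
Position 7: rel=3, running sum=15
Position 8: rel=1, running sum=16
Position 9: rel=2, running sum=18
Position 10: rel=4, running sum=22
CG = 22

22


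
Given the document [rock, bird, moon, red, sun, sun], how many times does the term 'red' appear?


Document has 6 words
Scanning for 'red':
Found at positions: [3]
Count = 1

1


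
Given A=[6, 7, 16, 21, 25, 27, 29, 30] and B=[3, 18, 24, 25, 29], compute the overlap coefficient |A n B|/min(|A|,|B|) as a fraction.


A intersect B = [25, 29]
|A intersect B| = 2
min(|A|, |B|) = min(8, 5) = 5
Overlap = 2 / 5 = 2/5

2/5


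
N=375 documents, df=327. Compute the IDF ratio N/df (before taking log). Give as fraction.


IDF ratio = N / df
= 375 / 327
= 125/109

125/109


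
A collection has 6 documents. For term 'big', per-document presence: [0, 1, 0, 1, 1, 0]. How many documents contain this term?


Checking each document for 'big':
Doc 1: absent
Doc 2: present
Doc 3: absent
Doc 4: present
Doc 5: present
Doc 6: absent
df = sum of presences = 0 + 1 + 0 + 1 + 1 + 0 = 3

3


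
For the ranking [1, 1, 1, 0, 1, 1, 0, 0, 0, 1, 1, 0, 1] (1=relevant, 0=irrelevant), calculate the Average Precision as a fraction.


Computing P@k for each relevant position:
Position 1: relevant, P@1 = 1/1 = 1
Position 2: relevant, P@2 = 2/2 = 1
Position 3: relevant, P@3 = 3/3 = 1
Position 4: not relevant
Position 5: relevant, P@5 = 4/5 = 4/5
Position 6: relevant, P@6 = 5/6 = 5/6
Position 7: not relevant
Position 8: not relevant
Position 9: not relevant
Position 10: relevant, P@10 = 6/10 = 3/5
Position 11: relevant, P@11 = 7/11 = 7/11
Position 12: not relevant
Position 13: relevant, P@13 = 8/13 = 8/13
Sum of P@k = 1 + 1 + 1 + 4/5 + 5/6 + 3/5 + 7/11 + 8/13 = 27821/4290
AP = 27821/4290 / 8 = 27821/34320

27821/34320


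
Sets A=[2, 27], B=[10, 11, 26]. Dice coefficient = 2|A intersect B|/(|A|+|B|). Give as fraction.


A intersect B = []
|A intersect B| = 0
|A| = 2, |B| = 3
Dice = 2*0 / (2+3)
= 0 / 5 = 0

0


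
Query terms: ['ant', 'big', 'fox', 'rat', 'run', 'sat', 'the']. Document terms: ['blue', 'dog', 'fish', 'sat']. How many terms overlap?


Query terms: ['ant', 'big', 'fox', 'rat', 'run', 'sat', 'the']
Document terms: ['blue', 'dog', 'fish', 'sat']
Common terms: ['sat']
Overlap count = 1

1


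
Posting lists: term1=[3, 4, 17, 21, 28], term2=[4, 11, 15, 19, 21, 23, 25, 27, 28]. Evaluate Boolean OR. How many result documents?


Boolean OR: find union of posting lists
term1 docs: [3, 4, 17, 21, 28]
term2 docs: [4, 11, 15, 19, 21, 23, 25, 27, 28]
Union: [3, 4, 11, 15, 17, 19, 21, 23, 25, 27, 28]
|union| = 11

11


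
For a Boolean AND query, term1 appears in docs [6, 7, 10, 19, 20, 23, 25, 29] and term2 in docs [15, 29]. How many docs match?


Boolean AND: find intersection of posting lists
term1 docs: [6, 7, 10, 19, 20, 23, 25, 29]
term2 docs: [15, 29]
Intersection: [29]
|intersection| = 1

1


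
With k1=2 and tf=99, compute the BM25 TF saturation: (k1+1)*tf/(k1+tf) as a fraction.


BM25 TF component = (k1+1)*tf / (k1+tf)
k1 = 2, tf = 99
Numerator = (2+1)*99 = 297
Denominator = 2 + 99 = 101
= 297/101 = 297/101

297/101


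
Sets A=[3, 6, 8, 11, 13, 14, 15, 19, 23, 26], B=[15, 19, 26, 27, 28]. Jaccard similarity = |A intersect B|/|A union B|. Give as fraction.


A intersect B = [15, 19, 26]
|A intersect B| = 3
A union B = [3, 6, 8, 11, 13, 14, 15, 19, 23, 26, 27, 28]
|A union B| = 12
Jaccard = 3/12 = 1/4

1/4


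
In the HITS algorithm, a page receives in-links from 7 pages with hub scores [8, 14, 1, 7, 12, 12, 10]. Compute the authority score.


Authority = sum of hub scores of in-linkers
In-link 1: hub score = 8
In-link 2: hub score = 14
In-link 3: hub score = 1
In-link 4: hub score = 7
In-link 5: hub score = 12
In-link 6: hub score = 12
In-link 7: hub score = 10
Authority = 8 + 14 + 1 + 7 + 12 + 12 + 10 = 64

64


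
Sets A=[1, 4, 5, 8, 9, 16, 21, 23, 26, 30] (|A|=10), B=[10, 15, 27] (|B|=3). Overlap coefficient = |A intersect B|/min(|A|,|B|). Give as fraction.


A intersect B = []
|A intersect B| = 0
min(|A|, |B|) = min(10, 3) = 3
Overlap = 0 / 3 = 0

0


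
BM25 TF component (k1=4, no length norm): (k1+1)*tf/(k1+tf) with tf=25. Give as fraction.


BM25 TF component = (k1+1)*tf / (k1+tf)
k1 = 4, tf = 25
Numerator = (4+1)*25 = 125
Denominator = 4 + 25 = 29
= 125/29 = 125/29

125/29


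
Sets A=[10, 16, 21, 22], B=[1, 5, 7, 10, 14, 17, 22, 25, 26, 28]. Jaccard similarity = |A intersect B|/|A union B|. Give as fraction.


A intersect B = [10, 22]
|A intersect B| = 2
A union B = [1, 5, 7, 10, 14, 16, 17, 21, 22, 25, 26, 28]
|A union B| = 12
Jaccard = 2/12 = 1/6

1/6


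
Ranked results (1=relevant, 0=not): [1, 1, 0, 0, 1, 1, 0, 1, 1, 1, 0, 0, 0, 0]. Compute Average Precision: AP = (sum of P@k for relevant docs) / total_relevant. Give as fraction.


Computing P@k for each relevant position:
Position 1: relevant, P@1 = 1/1 = 1
Position 2: relevant, P@2 = 2/2 = 1
Position 3: not relevant
Position 4: not relevant
Position 5: relevant, P@5 = 3/5 = 3/5
Position 6: relevant, P@6 = 4/6 = 2/3
Position 7: not relevant
Position 8: relevant, P@8 = 5/8 = 5/8
Position 9: relevant, P@9 = 6/9 = 2/3
Position 10: relevant, P@10 = 7/10 = 7/10
Position 11: not relevant
Position 12: not relevant
Position 13: not relevant
Position 14: not relevant
Sum of P@k = 1 + 1 + 3/5 + 2/3 + 5/8 + 2/3 + 7/10 = 631/120
AP = 631/120 / 7 = 631/840

631/840


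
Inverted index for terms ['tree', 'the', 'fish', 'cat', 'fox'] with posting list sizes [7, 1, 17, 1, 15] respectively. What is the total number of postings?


Summing posting list sizes:
'tree': 7 postings
'the': 1 postings
'fish': 17 postings
'cat': 1 postings
'fox': 15 postings
Total = 7 + 1 + 17 + 1 + 15 = 41

41


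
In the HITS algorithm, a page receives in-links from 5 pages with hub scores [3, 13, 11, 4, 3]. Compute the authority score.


Authority = sum of hub scores of in-linkers
In-link 1: hub score = 3
In-link 2: hub score = 13
In-link 3: hub score = 11
In-link 4: hub score = 4
In-link 5: hub score = 3
Authority = 3 + 13 + 11 + 4 + 3 = 34

34


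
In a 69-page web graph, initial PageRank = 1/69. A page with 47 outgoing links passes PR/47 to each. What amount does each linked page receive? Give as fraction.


Initial PR = 1/69 = 1/69
Outlinks = 47
Contribution per link = PR / outlinks
= 1/69 / 47
= 1/3243

1/3243


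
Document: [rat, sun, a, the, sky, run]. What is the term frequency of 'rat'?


Document has 6 words
Scanning for 'rat':
Found at positions: [0]
Count = 1

1


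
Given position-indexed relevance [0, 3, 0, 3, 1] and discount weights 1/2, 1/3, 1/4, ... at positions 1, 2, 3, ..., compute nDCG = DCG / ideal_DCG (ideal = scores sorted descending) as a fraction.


Position discount weights w_i = 1/(i+1) for i=1..5:
Weights = [1/2, 1/3, 1/4, 1/5, 1/6]
Actual relevance: [0, 3, 0, 3, 1]
DCG = 0/2 + 3/3 + 0/4 + 3/5 + 1/6 = 53/30
Ideal relevance (sorted desc): [3, 3, 1, 0, 0]
Ideal DCG = 3/2 + 3/3 + 1/4 + 0/5 + 0/6 = 11/4
nDCG = DCG / ideal_DCG = 53/30 / 11/4 = 106/165

106/165


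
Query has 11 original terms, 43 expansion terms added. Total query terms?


Original terms: 11
Expansion terms: 43
Total = 11 + 43 = 54

54


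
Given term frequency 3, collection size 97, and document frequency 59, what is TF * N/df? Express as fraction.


TF * (N/df)
= 3 * (97/59)
= 3 * 97/59
= 291/59

291/59


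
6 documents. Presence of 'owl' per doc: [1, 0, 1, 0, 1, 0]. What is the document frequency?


Checking each document for 'owl':
Doc 1: present
Doc 2: absent
Doc 3: present
Doc 4: absent
Doc 5: present
Doc 6: absent
df = sum of presences = 1 + 0 + 1 + 0 + 1 + 0 = 3

3


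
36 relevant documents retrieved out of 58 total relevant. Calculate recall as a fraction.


Recall = retrieved_relevant / total_relevant
= 36 / 58
= 36 / (36 + 22)
= 18/29

18/29


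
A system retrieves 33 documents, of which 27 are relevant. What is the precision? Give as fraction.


Precision = relevant_retrieved / total_retrieved
= 27 / 33
= 27 / (27 + 6)
= 9/11

9/11


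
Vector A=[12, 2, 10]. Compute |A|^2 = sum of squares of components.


|A|^2 = sum of squared components
A[0]^2 = 12^2 = 144
A[1]^2 = 2^2 = 4
A[2]^2 = 10^2 = 100
Sum = 144 + 4 + 100 = 248

248


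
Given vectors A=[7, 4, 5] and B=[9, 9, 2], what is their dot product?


Dot product = sum of element-wise products
A[0]*B[0] = 7*9 = 63
A[1]*B[1] = 4*9 = 36
A[2]*B[2] = 5*2 = 10
Sum = 63 + 36 + 10 = 109

109


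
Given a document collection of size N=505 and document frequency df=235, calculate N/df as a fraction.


IDF ratio = N / df
= 505 / 235
= 101/47

101/47


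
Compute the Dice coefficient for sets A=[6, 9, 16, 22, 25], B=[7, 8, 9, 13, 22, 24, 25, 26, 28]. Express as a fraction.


A intersect B = [9, 22, 25]
|A intersect B| = 3
|A| = 5, |B| = 9
Dice = 2*3 / (5+9)
= 6 / 14 = 3/7

3/7


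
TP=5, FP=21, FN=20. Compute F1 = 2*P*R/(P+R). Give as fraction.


F1 = 2 * P * R / (P + R)
P = TP/(TP+FP) = 5/26 = 5/26
R = TP/(TP+FN) = 5/25 = 1/5
2 * P * R = 2 * 5/26 * 1/5 = 1/13
P + R = 5/26 + 1/5 = 51/130
F1 = 1/13 / 51/130 = 10/51

10/51


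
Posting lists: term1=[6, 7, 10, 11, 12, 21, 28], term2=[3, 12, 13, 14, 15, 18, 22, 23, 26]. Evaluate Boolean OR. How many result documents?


Boolean OR: find union of posting lists
term1 docs: [6, 7, 10, 11, 12, 21, 28]
term2 docs: [3, 12, 13, 14, 15, 18, 22, 23, 26]
Union: [3, 6, 7, 10, 11, 12, 13, 14, 15, 18, 21, 22, 23, 26, 28]
|union| = 15

15


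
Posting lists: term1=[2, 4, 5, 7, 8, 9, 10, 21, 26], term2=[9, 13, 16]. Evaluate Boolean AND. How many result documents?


Boolean AND: find intersection of posting lists
term1 docs: [2, 4, 5, 7, 8, 9, 10, 21, 26]
term2 docs: [9, 13, 16]
Intersection: [9]
|intersection| = 1

1


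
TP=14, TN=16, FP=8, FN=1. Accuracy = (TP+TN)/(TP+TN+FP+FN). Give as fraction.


Accuracy = (TP + TN) / (TP + TN + FP + FN)
TP + TN = 14 + 16 = 30
Total = 14 + 16 + 8 + 1 = 39
Accuracy = 30 / 39 = 10/13

10/13


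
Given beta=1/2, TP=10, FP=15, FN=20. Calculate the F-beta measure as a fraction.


P = TP/(TP+FP) = 10/25 = 2/5
R = TP/(TP+FN) = 10/30 = 1/3
beta^2 = 1/2^2 = 1/4
(1 + beta^2) = 5/4
Numerator = (1+beta^2)*P*R = 1/6
Denominator = beta^2*P + R = 1/10 + 1/3 = 13/30
F_beta = 5/13

5/13


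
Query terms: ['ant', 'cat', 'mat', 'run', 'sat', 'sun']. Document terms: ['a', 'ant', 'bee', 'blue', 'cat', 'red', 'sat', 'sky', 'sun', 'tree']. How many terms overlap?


Query terms: ['ant', 'cat', 'mat', 'run', 'sat', 'sun']
Document terms: ['a', 'ant', 'bee', 'blue', 'cat', 'red', 'sat', 'sky', 'sun', 'tree']
Common terms: ['ant', 'cat', 'sat', 'sun']
Overlap count = 4

4


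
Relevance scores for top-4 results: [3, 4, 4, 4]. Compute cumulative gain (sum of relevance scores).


Cumulative Gain = sum of relevance scores
Position 1: rel=3, running sum=3
Position 2: rel=4, running sum=7
Position 3: rel=4, running sum=11
Position 4: rel=4, running sum=15
CG = 15

15


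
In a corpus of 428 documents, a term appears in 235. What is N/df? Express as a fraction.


IDF ratio = N / df
= 428 / 235
= 428/235

428/235


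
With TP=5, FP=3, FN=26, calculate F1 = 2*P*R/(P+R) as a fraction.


F1 = 2 * P * R / (P + R)
P = TP/(TP+FP) = 5/8 = 5/8
R = TP/(TP+FN) = 5/31 = 5/31
2 * P * R = 2 * 5/8 * 5/31 = 25/124
P + R = 5/8 + 5/31 = 195/248
F1 = 25/124 / 195/248 = 10/39

10/39


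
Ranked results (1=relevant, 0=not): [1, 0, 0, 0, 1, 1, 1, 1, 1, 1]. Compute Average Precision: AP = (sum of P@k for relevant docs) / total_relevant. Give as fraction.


Computing P@k for each relevant position:
Position 1: relevant, P@1 = 1/1 = 1
Position 2: not relevant
Position 3: not relevant
Position 4: not relevant
Position 5: relevant, P@5 = 2/5 = 2/5
Position 6: relevant, P@6 = 3/6 = 1/2
Position 7: relevant, P@7 = 4/7 = 4/7
Position 8: relevant, P@8 = 5/8 = 5/8
Position 9: relevant, P@9 = 6/9 = 2/3
Position 10: relevant, P@10 = 7/10 = 7/10
Sum of P@k = 1 + 2/5 + 1/2 + 4/7 + 5/8 + 2/3 + 7/10 = 3749/840
AP = 3749/840 / 7 = 3749/5880

3749/5880


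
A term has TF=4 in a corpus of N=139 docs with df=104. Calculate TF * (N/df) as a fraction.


TF * (N/df)
= 4 * (139/104)
= 4 * 139/104
= 139/26

139/26


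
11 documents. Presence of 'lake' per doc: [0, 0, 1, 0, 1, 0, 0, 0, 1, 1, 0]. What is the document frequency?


Checking each document for 'lake':
Doc 1: absent
Doc 2: absent
Doc 3: present
Doc 4: absent
Doc 5: present
Doc 6: absent
Doc 7: absent
Doc 8: absent
Doc 9: present
Doc 10: present
Doc 11: absent
df = sum of presences = 0 + 0 + 1 + 0 + 1 + 0 + 0 + 0 + 1 + 1 + 0 = 4

4


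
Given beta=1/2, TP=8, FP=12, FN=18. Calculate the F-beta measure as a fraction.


P = TP/(TP+FP) = 8/20 = 2/5
R = TP/(TP+FN) = 8/26 = 4/13
beta^2 = 1/2^2 = 1/4
(1 + beta^2) = 5/4
Numerator = (1+beta^2)*P*R = 2/13
Denominator = beta^2*P + R = 1/10 + 4/13 = 53/130
F_beta = 20/53

20/53


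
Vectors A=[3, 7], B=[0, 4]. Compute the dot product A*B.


Dot product = sum of element-wise products
A[0]*B[0] = 3*0 = 0
A[1]*B[1] = 7*4 = 28
Sum = 0 + 28 = 28

28


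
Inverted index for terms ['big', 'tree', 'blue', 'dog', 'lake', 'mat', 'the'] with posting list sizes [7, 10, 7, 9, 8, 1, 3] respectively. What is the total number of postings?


Summing posting list sizes:
'big': 7 postings
'tree': 10 postings
'blue': 7 postings
'dog': 9 postings
'lake': 8 postings
'mat': 1 postings
'the': 3 postings
Total = 7 + 10 + 7 + 9 + 8 + 1 + 3 = 45

45


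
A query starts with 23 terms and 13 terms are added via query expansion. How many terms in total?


Original terms: 23
Expansion terms: 13
Total = 23 + 13 = 36

36


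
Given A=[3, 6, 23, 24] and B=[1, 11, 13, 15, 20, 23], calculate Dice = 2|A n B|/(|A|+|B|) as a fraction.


A intersect B = [23]
|A intersect B| = 1
|A| = 4, |B| = 6
Dice = 2*1 / (4+6)
= 2 / 10 = 1/5

1/5


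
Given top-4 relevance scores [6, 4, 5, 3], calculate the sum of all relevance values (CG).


Cumulative Gain = sum of relevance scores
Position 1: rel=6, running sum=6
Position 2: rel=4, running sum=10
Position 3: rel=5, running sum=15
Position 4: rel=3, running sum=18
CG = 18

18


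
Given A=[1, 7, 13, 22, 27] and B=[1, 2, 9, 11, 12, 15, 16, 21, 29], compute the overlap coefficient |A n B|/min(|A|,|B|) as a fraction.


A intersect B = [1]
|A intersect B| = 1
min(|A|, |B|) = min(5, 9) = 5
Overlap = 1 / 5 = 1/5

1/5


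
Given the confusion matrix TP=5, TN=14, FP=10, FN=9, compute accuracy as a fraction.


Accuracy = (TP + TN) / (TP + TN + FP + FN)
TP + TN = 5 + 14 = 19
Total = 5 + 14 + 10 + 9 = 38
Accuracy = 19 / 38 = 1/2

1/2


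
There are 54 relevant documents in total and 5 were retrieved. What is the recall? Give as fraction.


Recall = retrieved_relevant / total_relevant
= 5 / 54
= 5 / (5 + 49)
= 5/54

5/54


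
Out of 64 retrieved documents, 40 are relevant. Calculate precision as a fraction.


Precision = relevant_retrieved / total_retrieved
= 40 / 64
= 40 / (40 + 24)
= 5/8

5/8


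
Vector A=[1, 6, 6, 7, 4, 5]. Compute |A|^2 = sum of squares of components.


|A|^2 = sum of squared components
A[0]^2 = 1^2 = 1
A[1]^2 = 6^2 = 36
A[2]^2 = 6^2 = 36
A[3]^2 = 7^2 = 49
A[4]^2 = 4^2 = 16
A[5]^2 = 5^2 = 25
Sum = 1 + 36 + 36 + 49 + 16 + 25 = 163

163


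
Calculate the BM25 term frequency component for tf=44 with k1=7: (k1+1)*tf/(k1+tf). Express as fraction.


BM25 TF component = (k1+1)*tf / (k1+tf)
k1 = 7, tf = 44
Numerator = (7+1)*44 = 352
Denominator = 7 + 44 = 51
= 352/51 = 352/51

352/51


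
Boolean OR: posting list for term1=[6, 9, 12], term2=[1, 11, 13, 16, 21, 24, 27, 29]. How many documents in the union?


Boolean OR: find union of posting lists
term1 docs: [6, 9, 12]
term2 docs: [1, 11, 13, 16, 21, 24, 27, 29]
Union: [1, 6, 9, 11, 12, 13, 16, 21, 24, 27, 29]
|union| = 11

11


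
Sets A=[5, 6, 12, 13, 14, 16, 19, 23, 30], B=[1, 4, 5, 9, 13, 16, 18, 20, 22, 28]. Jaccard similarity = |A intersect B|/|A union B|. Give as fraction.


A intersect B = [5, 13, 16]
|A intersect B| = 3
A union B = [1, 4, 5, 6, 9, 12, 13, 14, 16, 18, 19, 20, 22, 23, 28, 30]
|A union B| = 16
Jaccard = 3/16 = 3/16

3/16


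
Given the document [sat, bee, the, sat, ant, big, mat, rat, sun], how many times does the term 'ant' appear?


Document has 9 words
Scanning for 'ant':
Found at positions: [4]
Count = 1

1


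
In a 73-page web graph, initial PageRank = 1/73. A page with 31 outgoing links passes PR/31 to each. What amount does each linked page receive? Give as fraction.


Initial PR = 1/73 = 1/73
Outlinks = 31
Contribution per link = PR / outlinks
= 1/73 / 31
= 1/2263

1/2263


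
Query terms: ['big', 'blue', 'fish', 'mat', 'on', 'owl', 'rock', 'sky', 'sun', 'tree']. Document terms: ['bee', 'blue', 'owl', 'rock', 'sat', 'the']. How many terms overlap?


Query terms: ['big', 'blue', 'fish', 'mat', 'on', 'owl', 'rock', 'sky', 'sun', 'tree']
Document terms: ['bee', 'blue', 'owl', 'rock', 'sat', 'the']
Common terms: ['blue', 'owl', 'rock']
Overlap count = 3

3


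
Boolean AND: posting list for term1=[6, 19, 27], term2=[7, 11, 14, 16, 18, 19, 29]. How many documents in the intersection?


Boolean AND: find intersection of posting lists
term1 docs: [6, 19, 27]
term2 docs: [7, 11, 14, 16, 18, 19, 29]
Intersection: [19]
|intersection| = 1

1


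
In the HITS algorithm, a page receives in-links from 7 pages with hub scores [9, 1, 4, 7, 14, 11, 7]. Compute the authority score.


Authority = sum of hub scores of in-linkers
In-link 1: hub score = 9
In-link 2: hub score = 1
In-link 3: hub score = 4
In-link 4: hub score = 7
In-link 5: hub score = 14
In-link 6: hub score = 11
In-link 7: hub score = 7
Authority = 9 + 1 + 4 + 7 + 14 + 11 + 7 = 53

53


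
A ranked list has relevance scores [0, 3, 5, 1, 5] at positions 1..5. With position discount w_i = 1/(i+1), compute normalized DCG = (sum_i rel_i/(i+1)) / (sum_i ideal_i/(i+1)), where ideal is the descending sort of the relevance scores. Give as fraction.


Position discount weights w_i = 1/(i+1) for i=1..5:
Weights = [1/2, 1/3, 1/4, 1/5, 1/6]
Actual relevance: [0, 3, 5, 1, 5]
DCG = 0/2 + 3/3 + 5/4 + 1/5 + 5/6 = 197/60
Ideal relevance (sorted desc): [5, 5, 3, 1, 0]
Ideal DCG = 5/2 + 5/3 + 3/4 + 1/5 + 0/6 = 307/60
nDCG = DCG / ideal_DCG = 197/60 / 307/60 = 197/307

197/307


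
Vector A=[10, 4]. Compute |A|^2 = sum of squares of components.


|A|^2 = sum of squared components
A[0]^2 = 10^2 = 100
A[1]^2 = 4^2 = 16
Sum = 100 + 16 = 116

116


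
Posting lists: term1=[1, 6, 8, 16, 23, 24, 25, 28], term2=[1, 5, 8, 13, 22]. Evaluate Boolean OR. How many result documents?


Boolean OR: find union of posting lists
term1 docs: [1, 6, 8, 16, 23, 24, 25, 28]
term2 docs: [1, 5, 8, 13, 22]
Union: [1, 5, 6, 8, 13, 16, 22, 23, 24, 25, 28]
|union| = 11

11


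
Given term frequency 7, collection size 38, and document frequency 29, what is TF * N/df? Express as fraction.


TF * (N/df)
= 7 * (38/29)
= 7 * 38/29
= 266/29

266/29


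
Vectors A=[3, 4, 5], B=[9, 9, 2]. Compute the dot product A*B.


Dot product = sum of element-wise products
A[0]*B[0] = 3*9 = 27
A[1]*B[1] = 4*9 = 36
A[2]*B[2] = 5*2 = 10
Sum = 27 + 36 + 10 = 73

73


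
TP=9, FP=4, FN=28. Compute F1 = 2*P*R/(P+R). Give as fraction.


F1 = 2 * P * R / (P + R)
P = TP/(TP+FP) = 9/13 = 9/13
R = TP/(TP+FN) = 9/37 = 9/37
2 * P * R = 2 * 9/13 * 9/37 = 162/481
P + R = 9/13 + 9/37 = 450/481
F1 = 162/481 / 450/481 = 9/25

9/25


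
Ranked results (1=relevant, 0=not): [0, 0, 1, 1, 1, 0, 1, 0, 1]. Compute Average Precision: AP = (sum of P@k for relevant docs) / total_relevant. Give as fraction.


Computing P@k for each relevant position:
Position 1: not relevant
Position 2: not relevant
Position 3: relevant, P@3 = 1/3 = 1/3
Position 4: relevant, P@4 = 2/4 = 1/2
Position 5: relevant, P@5 = 3/5 = 3/5
Position 6: not relevant
Position 7: relevant, P@7 = 4/7 = 4/7
Position 8: not relevant
Position 9: relevant, P@9 = 5/9 = 5/9
Sum of P@k = 1/3 + 1/2 + 3/5 + 4/7 + 5/9 = 1613/630
AP = 1613/630 / 5 = 1613/3150

1613/3150


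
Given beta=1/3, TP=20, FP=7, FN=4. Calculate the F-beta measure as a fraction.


P = TP/(TP+FP) = 20/27 = 20/27
R = TP/(TP+FN) = 20/24 = 5/6
beta^2 = 1/3^2 = 1/9
(1 + beta^2) = 10/9
Numerator = (1+beta^2)*P*R = 500/729
Denominator = beta^2*P + R = 20/243 + 5/6 = 445/486
F_beta = 200/267

200/267


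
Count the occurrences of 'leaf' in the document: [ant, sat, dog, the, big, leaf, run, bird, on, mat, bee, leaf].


Document has 12 words
Scanning for 'leaf':
Found at positions: [5, 11]
Count = 2

2


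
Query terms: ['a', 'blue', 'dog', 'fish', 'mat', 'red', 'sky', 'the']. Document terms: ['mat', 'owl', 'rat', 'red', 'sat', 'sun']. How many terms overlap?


Query terms: ['a', 'blue', 'dog', 'fish', 'mat', 'red', 'sky', 'the']
Document terms: ['mat', 'owl', 'rat', 'red', 'sat', 'sun']
Common terms: ['mat', 'red']
Overlap count = 2

2


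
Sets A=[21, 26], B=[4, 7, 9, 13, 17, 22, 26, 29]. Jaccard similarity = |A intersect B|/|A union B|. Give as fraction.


A intersect B = [26]
|A intersect B| = 1
A union B = [4, 7, 9, 13, 17, 21, 22, 26, 29]
|A union B| = 9
Jaccard = 1/9 = 1/9

1/9


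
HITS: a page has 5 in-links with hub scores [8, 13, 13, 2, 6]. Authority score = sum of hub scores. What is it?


Authority = sum of hub scores of in-linkers
In-link 1: hub score = 8
In-link 2: hub score = 13
In-link 3: hub score = 13
In-link 4: hub score = 2
In-link 5: hub score = 6
Authority = 8 + 13 + 13 + 2 + 6 = 42

42


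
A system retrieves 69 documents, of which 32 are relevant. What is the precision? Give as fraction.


Precision = relevant_retrieved / total_retrieved
= 32 / 69
= 32 / (32 + 37)
= 32/69

32/69


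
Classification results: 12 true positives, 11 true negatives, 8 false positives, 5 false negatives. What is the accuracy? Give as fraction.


Accuracy = (TP + TN) / (TP + TN + FP + FN)
TP + TN = 12 + 11 = 23
Total = 12 + 11 + 8 + 5 = 36
Accuracy = 23 / 36 = 23/36

23/36


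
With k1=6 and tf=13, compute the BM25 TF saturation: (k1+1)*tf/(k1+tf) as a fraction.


BM25 TF component = (k1+1)*tf / (k1+tf)
k1 = 6, tf = 13
Numerator = (6+1)*13 = 91
Denominator = 6 + 13 = 19
= 91/19 = 91/19

91/19


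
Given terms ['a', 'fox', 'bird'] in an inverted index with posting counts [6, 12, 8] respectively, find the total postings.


Summing posting list sizes:
'a': 6 postings
'fox': 12 postings
'bird': 8 postings
Total = 6 + 12 + 8 = 26

26


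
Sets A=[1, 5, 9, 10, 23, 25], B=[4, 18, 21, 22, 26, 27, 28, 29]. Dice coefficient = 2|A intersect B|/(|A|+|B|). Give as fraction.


A intersect B = []
|A intersect B| = 0
|A| = 6, |B| = 8
Dice = 2*0 / (6+8)
= 0 / 14 = 0

0


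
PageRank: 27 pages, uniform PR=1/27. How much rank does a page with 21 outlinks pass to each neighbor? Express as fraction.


Initial PR = 1/27 = 1/27
Outlinks = 21
Contribution per link = PR / outlinks
= 1/27 / 21
= 1/567

1/567


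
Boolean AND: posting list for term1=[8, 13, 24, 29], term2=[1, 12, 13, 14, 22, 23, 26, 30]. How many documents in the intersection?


Boolean AND: find intersection of posting lists
term1 docs: [8, 13, 24, 29]
term2 docs: [1, 12, 13, 14, 22, 23, 26, 30]
Intersection: [13]
|intersection| = 1

1


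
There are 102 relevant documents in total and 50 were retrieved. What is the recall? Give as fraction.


Recall = retrieved_relevant / total_relevant
= 50 / 102
= 50 / (50 + 52)
= 25/51

25/51


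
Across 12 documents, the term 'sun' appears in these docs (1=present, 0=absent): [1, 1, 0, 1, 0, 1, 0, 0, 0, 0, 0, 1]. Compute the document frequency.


Checking each document for 'sun':
Doc 1: present
Doc 2: present
Doc 3: absent
Doc 4: present
Doc 5: absent
Doc 6: present
Doc 7: absent
Doc 8: absent
Doc 9: absent
Doc 10: absent
Doc 11: absent
Doc 12: present
df = sum of presences = 1 + 1 + 0 + 1 + 0 + 1 + 0 + 0 + 0 + 0 + 0 + 1 = 5

5


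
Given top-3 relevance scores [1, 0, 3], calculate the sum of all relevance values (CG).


Cumulative Gain = sum of relevance scores
Position 1: rel=1, running sum=1
Position 2: rel=0, running sum=1
Position 3: rel=3, running sum=4
CG = 4

4


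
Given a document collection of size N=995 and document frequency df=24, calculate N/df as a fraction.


IDF ratio = N / df
= 995 / 24
= 995/24

995/24


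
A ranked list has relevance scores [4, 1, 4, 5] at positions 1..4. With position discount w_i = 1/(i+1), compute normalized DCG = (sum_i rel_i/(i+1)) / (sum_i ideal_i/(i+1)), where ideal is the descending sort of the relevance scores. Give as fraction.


Position discount weights w_i = 1/(i+1) for i=1..4:
Weights = [1/2, 1/3, 1/4, 1/5]
Actual relevance: [4, 1, 4, 5]
DCG = 4/2 + 1/3 + 4/4 + 5/5 = 13/3
Ideal relevance (sorted desc): [5, 4, 4, 1]
Ideal DCG = 5/2 + 4/3 + 4/4 + 1/5 = 151/30
nDCG = DCG / ideal_DCG = 13/3 / 151/30 = 130/151

130/151


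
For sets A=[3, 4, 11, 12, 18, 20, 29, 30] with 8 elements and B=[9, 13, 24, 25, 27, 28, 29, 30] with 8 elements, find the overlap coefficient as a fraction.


A intersect B = [29, 30]
|A intersect B| = 2
min(|A|, |B|) = min(8, 8) = 8
Overlap = 2 / 8 = 1/4

1/4


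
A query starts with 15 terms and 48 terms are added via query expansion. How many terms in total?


Original terms: 15
Expansion terms: 48
Total = 15 + 48 = 63

63


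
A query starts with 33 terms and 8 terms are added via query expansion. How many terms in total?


Original terms: 33
Expansion terms: 8
Total = 33 + 8 = 41

41


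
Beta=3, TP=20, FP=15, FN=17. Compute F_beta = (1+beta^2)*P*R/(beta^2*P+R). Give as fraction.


P = TP/(TP+FP) = 20/35 = 4/7
R = TP/(TP+FN) = 20/37 = 20/37
beta^2 = 3^2 = 9
(1 + beta^2) = 10
Numerator = (1+beta^2)*P*R = 800/259
Denominator = beta^2*P + R = 36/7 + 20/37 = 1472/259
F_beta = 25/46

25/46


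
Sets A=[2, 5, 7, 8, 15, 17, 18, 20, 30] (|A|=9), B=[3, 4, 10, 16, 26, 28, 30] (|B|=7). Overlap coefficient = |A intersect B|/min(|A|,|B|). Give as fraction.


A intersect B = [30]
|A intersect B| = 1
min(|A|, |B|) = min(9, 7) = 7
Overlap = 1 / 7 = 1/7

1/7


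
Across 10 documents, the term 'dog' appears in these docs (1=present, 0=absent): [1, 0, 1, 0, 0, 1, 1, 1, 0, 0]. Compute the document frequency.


Checking each document for 'dog':
Doc 1: present
Doc 2: absent
Doc 3: present
Doc 4: absent
Doc 5: absent
Doc 6: present
Doc 7: present
Doc 8: present
Doc 9: absent
Doc 10: absent
df = sum of presences = 1 + 0 + 1 + 0 + 0 + 1 + 1 + 1 + 0 + 0 = 5

5


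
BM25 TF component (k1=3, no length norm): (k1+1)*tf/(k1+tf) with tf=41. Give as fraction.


BM25 TF component = (k1+1)*tf / (k1+tf)
k1 = 3, tf = 41
Numerator = (3+1)*41 = 164
Denominator = 3 + 41 = 44
= 164/44 = 41/11

41/11


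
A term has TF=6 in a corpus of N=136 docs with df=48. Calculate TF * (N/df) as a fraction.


TF * (N/df)
= 6 * (136/48)
= 6 * 17/6
= 17

17


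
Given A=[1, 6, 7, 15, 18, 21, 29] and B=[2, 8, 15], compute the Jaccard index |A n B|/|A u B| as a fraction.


A intersect B = [15]
|A intersect B| = 1
A union B = [1, 2, 6, 7, 8, 15, 18, 21, 29]
|A union B| = 9
Jaccard = 1/9 = 1/9

1/9


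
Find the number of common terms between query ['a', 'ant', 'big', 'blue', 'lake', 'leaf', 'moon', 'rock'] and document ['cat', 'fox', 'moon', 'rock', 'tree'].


Query terms: ['a', 'ant', 'big', 'blue', 'lake', 'leaf', 'moon', 'rock']
Document terms: ['cat', 'fox', 'moon', 'rock', 'tree']
Common terms: ['moon', 'rock']
Overlap count = 2

2


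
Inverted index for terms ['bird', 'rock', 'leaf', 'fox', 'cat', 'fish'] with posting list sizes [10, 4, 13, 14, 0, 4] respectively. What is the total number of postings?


Summing posting list sizes:
'bird': 10 postings
'rock': 4 postings
'leaf': 13 postings
'fox': 14 postings
'cat': 0 postings
'fish': 4 postings
Total = 10 + 4 + 13 + 14 + 0 + 4 = 45

45


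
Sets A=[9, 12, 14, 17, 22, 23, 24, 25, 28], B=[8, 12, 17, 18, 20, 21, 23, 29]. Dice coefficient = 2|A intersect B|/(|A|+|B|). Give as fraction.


A intersect B = [12, 17, 23]
|A intersect B| = 3
|A| = 9, |B| = 8
Dice = 2*3 / (9+8)
= 6 / 17 = 6/17

6/17


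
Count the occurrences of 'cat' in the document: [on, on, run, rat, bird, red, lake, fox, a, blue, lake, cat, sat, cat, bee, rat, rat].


Document has 17 words
Scanning for 'cat':
Found at positions: [11, 13]
Count = 2

2


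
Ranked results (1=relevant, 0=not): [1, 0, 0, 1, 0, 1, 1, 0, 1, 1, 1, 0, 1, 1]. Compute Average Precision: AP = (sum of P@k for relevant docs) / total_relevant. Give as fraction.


Computing P@k for each relevant position:
Position 1: relevant, P@1 = 1/1 = 1
Position 2: not relevant
Position 3: not relevant
Position 4: relevant, P@4 = 2/4 = 1/2
Position 5: not relevant
Position 6: relevant, P@6 = 3/6 = 1/2
Position 7: relevant, P@7 = 4/7 = 4/7
Position 8: not relevant
Position 9: relevant, P@9 = 5/9 = 5/9
Position 10: relevant, P@10 = 6/10 = 3/5
Position 11: relevant, P@11 = 7/11 = 7/11
Position 12: not relevant
Position 13: relevant, P@13 = 8/13 = 8/13
Position 14: relevant, P@14 = 9/14 = 9/14
Sum of P@k = 1 + 1/2 + 1/2 + 4/7 + 5/9 + 3/5 + 7/11 + 8/13 + 9/14 = 506449/90090
AP = 506449/90090 / 9 = 506449/810810

506449/810810


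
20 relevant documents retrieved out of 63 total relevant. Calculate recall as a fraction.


Recall = retrieved_relevant / total_relevant
= 20 / 63
= 20 / (20 + 43)
= 20/63

20/63


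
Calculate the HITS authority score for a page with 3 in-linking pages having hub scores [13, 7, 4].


Authority = sum of hub scores of in-linkers
In-link 1: hub score = 13
In-link 2: hub score = 7
In-link 3: hub score = 4
Authority = 13 + 7 + 4 = 24

24


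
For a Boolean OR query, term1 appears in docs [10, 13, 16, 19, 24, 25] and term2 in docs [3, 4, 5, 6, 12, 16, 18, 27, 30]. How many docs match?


Boolean OR: find union of posting lists
term1 docs: [10, 13, 16, 19, 24, 25]
term2 docs: [3, 4, 5, 6, 12, 16, 18, 27, 30]
Union: [3, 4, 5, 6, 10, 12, 13, 16, 18, 19, 24, 25, 27, 30]
|union| = 14

14


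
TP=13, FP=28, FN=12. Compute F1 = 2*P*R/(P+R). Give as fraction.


F1 = 2 * P * R / (P + R)
P = TP/(TP+FP) = 13/41 = 13/41
R = TP/(TP+FN) = 13/25 = 13/25
2 * P * R = 2 * 13/41 * 13/25 = 338/1025
P + R = 13/41 + 13/25 = 858/1025
F1 = 338/1025 / 858/1025 = 13/33

13/33


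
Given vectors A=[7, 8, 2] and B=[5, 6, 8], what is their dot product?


Dot product = sum of element-wise products
A[0]*B[0] = 7*5 = 35
A[1]*B[1] = 8*6 = 48
A[2]*B[2] = 2*8 = 16
Sum = 35 + 48 + 16 = 99

99


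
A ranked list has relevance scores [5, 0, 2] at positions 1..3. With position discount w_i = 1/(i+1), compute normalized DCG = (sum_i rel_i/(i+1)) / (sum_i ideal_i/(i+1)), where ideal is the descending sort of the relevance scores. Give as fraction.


Position discount weights w_i = 1/(i+1) for i=1..3:
Weights = [1/2, 1/3, 1/4]
Actual relevance: [5, 0, 2]
DCG = 5/2 + 0/3 + 2/4 = 3
Ideal relevance (sorted desc): [5, 2, 0]
Ideal DCG = 5/2 + 2/3 + 0/4 = 19/6
nDCG = DCG / ideal_DCG = 3 / 19/6 = 18/19

18/19


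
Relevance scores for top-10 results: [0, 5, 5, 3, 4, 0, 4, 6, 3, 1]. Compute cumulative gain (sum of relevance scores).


Cumulative Gain = sum of relevance scores
Position 1: rel=0, running sum=0
Position 2: rel=5, running sum=5
Position 3: rel=5, running sum=10
Position 4: rel=3, running sum=13
Position 5: rel=4, running sum=17
Position 6: rel=0, running sum=17
Position 7: rel=4, running sum=21
Position 8: rel=6, running sum=27
Position 9: rel=3, running sum=30
Position 10: rel=1, running sum=31
CG = 31

31


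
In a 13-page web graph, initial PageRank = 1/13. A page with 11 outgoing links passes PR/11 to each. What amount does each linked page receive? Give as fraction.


Initial PR = 1/13 = 1/13
Outlinks = 11
Contribution per link = PR / outlinks
= 1/13 / 11
= 1/143

1/143


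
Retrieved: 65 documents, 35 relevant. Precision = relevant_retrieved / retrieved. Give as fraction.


Precision = relevant_retrieved / total_retrieved
= 35 / 65
= 35 / (35 + 30)
= 7/13

7/13


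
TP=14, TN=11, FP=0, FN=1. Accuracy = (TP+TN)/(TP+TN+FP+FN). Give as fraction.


Accuracy = (TP + TN) / (TP + TN + FP + FN)
TP + TN = 14 + 11 = 25
Total = 14 + 11 + 0 + 1 = 26
Accuracy = 25 / 26 = 25/26

25/26


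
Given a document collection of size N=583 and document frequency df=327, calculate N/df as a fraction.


IDF ratio = N / df
= 583 / 327
= 583/327

583/327


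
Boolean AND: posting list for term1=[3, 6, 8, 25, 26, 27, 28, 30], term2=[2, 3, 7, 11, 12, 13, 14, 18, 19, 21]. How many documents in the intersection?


Boolean AND: find intersection of posting lists
term1 docs: [3, 6, 8, 25, 26, 27, 28, 30]
term2 docs: [2, 3, 7, 11, 12, 13, 14, 18, 19, 21]
Intersection: [3]
|intersection| = 1

1


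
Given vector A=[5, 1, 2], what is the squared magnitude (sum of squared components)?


|A|^2 = sum of squared components
A[0]^2 = 5^2 = 25
A[1]^2 = 1^2 = 1
A[2]^2 = 2^2 = 4
Sum = 25 + 1 + 4 = 30

30


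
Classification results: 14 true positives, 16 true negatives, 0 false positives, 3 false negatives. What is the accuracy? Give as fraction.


Accuracy = (TP + TN) / (TP + TN + FP + FN)
TP + TN = 14 + 16 = 30
Total = 14 + 16 + 0 + 3 = 33
Accuracy = 30 / 33 = 10/11

10/11


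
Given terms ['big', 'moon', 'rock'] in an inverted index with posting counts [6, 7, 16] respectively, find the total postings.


Summing posting list sizes:
'big': 6 postings
'moon': 7 postings
'rock': 16 postings
Total = 6 + 7 + 16 = 29

29


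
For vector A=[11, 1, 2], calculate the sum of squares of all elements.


|A|^2 = sum of squared components
A[0]^2 = 11^2 = 121
A[1]^2 = 1^2 = 1
A[2]^2 = 2^2 = 4
Sum = 121 + 1 + 4 = 126

126


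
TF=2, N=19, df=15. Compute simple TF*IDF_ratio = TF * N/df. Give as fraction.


TF * (N/df)
= 2 * (19/15)
= 2 * 19/15
= 38/15

38/15


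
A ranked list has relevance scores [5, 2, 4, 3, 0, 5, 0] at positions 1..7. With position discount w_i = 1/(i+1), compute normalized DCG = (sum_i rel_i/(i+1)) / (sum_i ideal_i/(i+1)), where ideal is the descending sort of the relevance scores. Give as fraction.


Position discount weights w_i = 1/(i+1) for i=1..7:
Weights = [1/2, 1/3, 1/4, 1/5, 1/6, 1/7, 1/8]
Actual relevance: [5, 2, 4, 3, 0, 5, 0]
DCG = 5/2 + 2/3 + 4/4 + 3/5 + 0/6 + 5/7 + 0/8 = 1151/210
Ideal relevance (sorted desc): [5, 5, 4, 3, 2, 0, 0]
Ideal DCG = 5/2 + 5/3 + 4/4 + 3/5 + 2/6 + 0/7 + 0/8 = 61/10
nDCG = DCG / ideal_DCG = 1151/210 / 61/10 = 1151/1281

1151/1281


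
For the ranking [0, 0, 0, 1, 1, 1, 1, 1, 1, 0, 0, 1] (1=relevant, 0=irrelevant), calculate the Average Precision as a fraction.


Computing P@k for each relevant position:
Position 1: not relevant
Position 2: not relevant
Position 3: not relevant
Position 4: relevant, P@4 = 1/4 = 1/4
Position 5: relevant, P@5 = 2/5 = 2/5
Position 6: relevant, P@6 = 3/6 = 1/2
Position 7: relevant, P@7 = 4/7 = 4/7
Position 8: relevant, P@8 = 5/8 = 5/8
Position 9: relevant, P@9 = 6/9 = 2/3
Position 10: not relevant
Position 11: not relevant
Position 12: relevant, P@12 = 7/12 = 7/12
Sum of P@k = 1/4 + 2/5 + 1/2 + 4/7 + 5/8 + 2/3 + 7/12 = 1007/280
AP = 1007/280 / 7 = 1007/1960

1007/1960


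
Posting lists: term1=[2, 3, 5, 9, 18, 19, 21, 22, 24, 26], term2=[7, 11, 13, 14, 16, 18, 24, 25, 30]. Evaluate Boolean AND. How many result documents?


Boolean AND: find intersection of posting lists
term1 docs: [2, 3, 5, 9, 18, 19, 21, 22, 24, 26]
term2 docs: [7, 11, 13, 14, 16, 18, 24, 25, 30]
Intersection: [18, 24]
|intersection| = 2

2
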